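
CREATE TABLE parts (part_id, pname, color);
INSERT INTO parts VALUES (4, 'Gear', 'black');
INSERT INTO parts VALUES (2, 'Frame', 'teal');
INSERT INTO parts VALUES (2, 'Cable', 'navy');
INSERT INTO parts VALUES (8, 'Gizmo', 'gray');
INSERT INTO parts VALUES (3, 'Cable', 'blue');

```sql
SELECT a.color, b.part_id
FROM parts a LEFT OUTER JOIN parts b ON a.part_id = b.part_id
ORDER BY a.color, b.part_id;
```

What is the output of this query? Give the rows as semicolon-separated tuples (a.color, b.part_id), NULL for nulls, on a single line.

LEFT JOIN keeps every row from `parts a`; unmatched rows get NULL for `parts b`'s columns.
Matching on a.part_id = b.part_id.
Matched pairs: 7; unmatched a rows kept: 0.

(black, 4); (blue, 3); (gray, 8); (navy, 2); (navy, 2); (teal, 2); (teal, 2)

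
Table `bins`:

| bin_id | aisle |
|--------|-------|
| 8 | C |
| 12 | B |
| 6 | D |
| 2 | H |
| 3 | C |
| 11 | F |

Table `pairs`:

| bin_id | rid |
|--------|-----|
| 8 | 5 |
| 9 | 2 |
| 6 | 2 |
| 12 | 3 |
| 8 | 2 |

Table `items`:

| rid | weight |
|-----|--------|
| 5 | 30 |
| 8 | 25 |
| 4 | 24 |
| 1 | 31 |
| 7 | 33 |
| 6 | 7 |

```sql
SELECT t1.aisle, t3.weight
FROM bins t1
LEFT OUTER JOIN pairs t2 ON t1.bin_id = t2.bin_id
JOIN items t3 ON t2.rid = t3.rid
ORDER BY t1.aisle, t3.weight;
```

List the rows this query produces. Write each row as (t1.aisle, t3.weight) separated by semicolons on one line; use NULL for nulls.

(C, 30)

Step 1 — t1 LEFT JOIN t2 on bin_id → 7 row(s).
Then INNER JOIN `items t3` on rid: keep only rows whose t2.rid appears in t3.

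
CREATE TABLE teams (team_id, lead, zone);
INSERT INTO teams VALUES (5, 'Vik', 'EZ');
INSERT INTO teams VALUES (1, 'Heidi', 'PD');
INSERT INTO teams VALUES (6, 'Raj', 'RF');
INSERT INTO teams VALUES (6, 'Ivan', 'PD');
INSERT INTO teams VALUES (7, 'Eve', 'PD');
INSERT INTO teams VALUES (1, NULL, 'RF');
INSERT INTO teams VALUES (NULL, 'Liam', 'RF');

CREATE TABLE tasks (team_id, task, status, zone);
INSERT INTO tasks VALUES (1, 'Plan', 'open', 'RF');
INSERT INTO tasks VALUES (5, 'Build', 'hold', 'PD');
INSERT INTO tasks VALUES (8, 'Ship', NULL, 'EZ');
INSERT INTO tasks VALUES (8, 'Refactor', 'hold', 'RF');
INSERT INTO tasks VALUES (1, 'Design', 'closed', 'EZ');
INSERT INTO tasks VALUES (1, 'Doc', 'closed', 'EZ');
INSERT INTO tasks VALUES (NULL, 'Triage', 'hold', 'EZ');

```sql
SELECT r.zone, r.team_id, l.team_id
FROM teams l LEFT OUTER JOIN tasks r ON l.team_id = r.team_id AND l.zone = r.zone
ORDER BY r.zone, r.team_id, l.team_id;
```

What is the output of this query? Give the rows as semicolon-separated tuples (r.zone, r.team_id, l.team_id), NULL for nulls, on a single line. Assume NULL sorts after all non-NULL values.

(RF, 1, 1); (NULL, NULL, 1); (NULL, NULL, 5); (NULL, NULL, 6); (NULL, NULL, 6); (NULL, NULL, 7); (NULL, NULL, NULL)

LEFT JOIN keeps every row from `teams`; unmatched rows get NULL for `tasks`'s columns.
Matching on l.team_id = r.team_id AND l.zone = r.zone. A NULL in a compared column never satisfies the condition.
- l (team_id=5, zone=EZ) has no partner → padded with NULL.
- l (team_id=1, zone=PD) has no partner → padded with NULL.
- l (team_id=6, zone=RF) has no partner → padded with NULL.
- l (team_id=6, zone=PD) has no partner → padded with NULL.
- l (team_id=7, zone=PD) has no partner → padded with NULL.
- l (team_id=1, zone=RF) pairs with 1 row(s) of r.
- l (team_id=NULL, zone=RF) has no partner → padded with NULL.
After projecting and ordering:
r.zone | r.team_id | l.team_id
RF | 1 | 1
NULL | NULL | 1
NULL | NULL | 5
NULL | NULL | 6
NULL | NULL | 6
NULL | NULL | 7
NULL | NULL | NULL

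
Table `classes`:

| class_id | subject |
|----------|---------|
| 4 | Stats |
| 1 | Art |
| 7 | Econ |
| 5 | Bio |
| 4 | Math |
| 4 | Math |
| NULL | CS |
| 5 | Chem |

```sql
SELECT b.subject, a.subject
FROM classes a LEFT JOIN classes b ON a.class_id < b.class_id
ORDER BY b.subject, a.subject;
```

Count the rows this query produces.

LEFT JOIN keeps every row from `classes a`; unmatched rows get NULL for `classes b`'s columns.
Matching on a.class_id < b.class_id. A NULL in a compared column never satisfies the condition.
- a[0] class_id=4 → 3 match(es) in b → 3 row(s).
- a[1] class_id=1 → 6 match(es) in b → 6 row(s).
- a[2] class_id=7 → no match; kept with NULLs on the b side.
- a[3] class_id=5 → 1 match(es) in b → 1 row(s).
- a[4] class_id=4 → 3 match(es) in b → 3 row(s).
- a[5] class_id=4 → 3 match(es) in b → 3 row(s).
- a[6] class_id=NULL → no match; kept with NULLs on the b side.
- a[7] class_id=5 → 1 match(es) in b → 1 row(s).
Total: 17 matched + 2 padded = 19 rows.

19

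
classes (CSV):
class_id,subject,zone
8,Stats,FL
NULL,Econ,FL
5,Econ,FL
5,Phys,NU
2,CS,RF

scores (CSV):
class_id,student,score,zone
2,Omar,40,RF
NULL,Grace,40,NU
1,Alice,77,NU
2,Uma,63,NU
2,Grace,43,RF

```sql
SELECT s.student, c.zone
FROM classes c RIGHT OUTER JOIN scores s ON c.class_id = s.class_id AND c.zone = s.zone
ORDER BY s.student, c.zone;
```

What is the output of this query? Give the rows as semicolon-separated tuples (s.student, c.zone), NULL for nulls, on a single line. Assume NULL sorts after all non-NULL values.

(Alice, NULL); (Grace, RF); (Grace, NULL); (Omar, RF); (Uma, NULL)

RIGHT JOIN keeps every row from `scores`; unmatched rows get NULL for `classes`'s columns.
Matching on c.class_id = s.class_id AND c.zone = s.zone. A NULL in a compared column never satisfies the condition.
- c row (class_id=8, zone=FL): no match.
- c row (class_id=NULL, zone=FL): no match.
- c row (class_id=5, zone=FL): no match.
- c row (class_id=5, zone=NU): no match.
- c row (class_id=2, zone=RF): matches 2 s row(s) → 2 output row(s).
- plus 3 unmatched s row(s), each kept with NULL c columns.
After projecting and ordering:
s.student | c.zone
Alice | NULL
Grace | RF
Grace | NULL
Omar | RF
Uma | NULL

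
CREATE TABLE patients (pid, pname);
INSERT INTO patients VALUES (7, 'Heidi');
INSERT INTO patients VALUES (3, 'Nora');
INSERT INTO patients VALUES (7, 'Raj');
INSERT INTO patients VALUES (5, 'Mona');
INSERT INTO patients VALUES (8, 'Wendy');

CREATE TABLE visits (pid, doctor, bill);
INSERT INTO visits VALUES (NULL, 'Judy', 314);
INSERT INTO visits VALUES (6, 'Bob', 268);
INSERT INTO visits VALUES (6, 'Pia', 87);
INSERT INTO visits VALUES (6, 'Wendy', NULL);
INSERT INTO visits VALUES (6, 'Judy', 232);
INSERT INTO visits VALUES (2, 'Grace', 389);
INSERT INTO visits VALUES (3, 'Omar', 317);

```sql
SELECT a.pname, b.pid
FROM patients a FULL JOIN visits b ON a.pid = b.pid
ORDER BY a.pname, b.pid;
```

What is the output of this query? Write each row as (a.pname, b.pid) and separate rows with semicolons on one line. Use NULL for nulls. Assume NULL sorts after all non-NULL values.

(Heidi, NULL); (Mona, NULL); (Nora, 3); (Raj, NULL); (Wendy, NULL); (NULL, 2); (NULL, 6); (NULL, 6); (NULL, 6); (NULL, 6); (NULL, NULL)

FULL OUTER JOIN keeps every row from both sides; unmatched rows get NULL for the other side's columns.
Matching on a.pid = b.pid. A NULL in a compared column never satisfies the condition.
- a[0] pid=7 → no match; kept with NULLs on the b side.
- a[1] pid=3 → 1 match(es) in b → 1 row(s).
- a[2] pid=7 → no match; kept with NULLs on the b side.
- a[3] pid=5 → no match; kept with NULLs on the b side.
- a[4] pid=8 → no match; kept with NULLs on the b side.
- 6 row(s) from b found no a partner → padded with NULL.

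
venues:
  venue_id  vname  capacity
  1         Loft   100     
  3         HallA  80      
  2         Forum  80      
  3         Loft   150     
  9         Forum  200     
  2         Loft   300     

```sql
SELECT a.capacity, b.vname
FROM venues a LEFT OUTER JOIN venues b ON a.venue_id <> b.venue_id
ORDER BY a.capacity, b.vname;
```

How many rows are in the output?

26

LEFT JOIN keeps every row from `venues a`; unmatched rows get NULL for `venues b`'s columns.
Matching on a.venue_id <> b.venue_id.
Matched pairs: 26; unmatched a rows kept: 0.
Total: 26 rows.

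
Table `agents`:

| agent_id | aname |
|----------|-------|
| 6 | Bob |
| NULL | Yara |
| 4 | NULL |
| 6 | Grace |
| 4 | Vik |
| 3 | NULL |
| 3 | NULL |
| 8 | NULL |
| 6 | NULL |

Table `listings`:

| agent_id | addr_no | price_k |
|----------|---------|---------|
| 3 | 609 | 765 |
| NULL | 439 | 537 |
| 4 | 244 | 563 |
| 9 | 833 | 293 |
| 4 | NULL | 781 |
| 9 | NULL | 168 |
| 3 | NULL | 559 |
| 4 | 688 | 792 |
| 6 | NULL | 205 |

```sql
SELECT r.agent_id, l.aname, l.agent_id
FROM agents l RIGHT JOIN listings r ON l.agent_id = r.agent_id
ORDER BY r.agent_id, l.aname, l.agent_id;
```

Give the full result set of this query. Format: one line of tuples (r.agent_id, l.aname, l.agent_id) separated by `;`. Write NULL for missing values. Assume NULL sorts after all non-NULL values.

(3, NULL, 3); (3, NULL, 3); (3, NULL, 3); (3, NULL, 3); (4, Vik, 4); (4, Vik, 4); (4, Vik, 4); (4, NULL, 4); (4, NULL, 4); (4, NULL, 4); (6, Bob, 6); (6, Grace, 6); (6, NULL, 6); (9, NULL, NULL); (9, NULL, NULL); (NULL, NULL, NULL)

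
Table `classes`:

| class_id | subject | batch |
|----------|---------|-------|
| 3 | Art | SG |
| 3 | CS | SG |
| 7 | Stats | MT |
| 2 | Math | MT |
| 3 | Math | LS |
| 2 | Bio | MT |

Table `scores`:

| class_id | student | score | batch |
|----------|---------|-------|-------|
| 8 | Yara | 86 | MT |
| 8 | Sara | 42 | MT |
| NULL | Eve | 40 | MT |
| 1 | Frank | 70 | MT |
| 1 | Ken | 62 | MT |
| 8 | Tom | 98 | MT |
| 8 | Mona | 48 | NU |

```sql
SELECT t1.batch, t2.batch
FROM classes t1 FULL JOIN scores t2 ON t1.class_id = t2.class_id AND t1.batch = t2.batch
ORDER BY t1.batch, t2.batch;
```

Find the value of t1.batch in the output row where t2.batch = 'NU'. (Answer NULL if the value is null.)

FULL OUTER JOIN keeps every row from both sides; unmatched rows get NULL for the other side's columns.
Matching on t1.class_id = t2.class_id AND t1.batch = t2.batch. A NULL in a compared column never satisfies the condition.
- class_id=3, batch=SG: no t2 row matches, row kept with t2 columns NULL.
- class_id=3, batch=SG: no t2 row matches, row kept with t2 columns NULL.
- class_id=7, batch=MT: no t2 row matches, row kept with t2 columns NULL.
- class_id=2, batch=MT: no t2 row matches, row kept with t2 columns NULL.
- class_id=3, batch=LS: no t2 row matches, row kept with t2 columns NULL.
- class_id=2, batch=MT: no t2 row matches, row kept with t2 columns NULL.
- 7 row(s) from t2 found no t1 partner → padded with NULL.

NULL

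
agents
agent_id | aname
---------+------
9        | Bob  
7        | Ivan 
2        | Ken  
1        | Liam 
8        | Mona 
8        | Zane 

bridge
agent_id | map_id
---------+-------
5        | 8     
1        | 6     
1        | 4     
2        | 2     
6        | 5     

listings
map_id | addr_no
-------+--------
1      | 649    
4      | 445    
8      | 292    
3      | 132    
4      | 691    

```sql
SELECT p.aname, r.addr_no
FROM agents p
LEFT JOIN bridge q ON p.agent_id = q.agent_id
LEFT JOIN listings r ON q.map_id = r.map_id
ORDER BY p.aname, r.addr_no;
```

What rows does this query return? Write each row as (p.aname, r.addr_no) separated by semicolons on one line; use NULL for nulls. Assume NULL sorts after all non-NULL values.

(Bob, NULL); (Ivan, NULL); (Ken, NULL); (Liam, 445); (Liam, 691); (Liam, NULL); (Mona, NULL); (Zane, NULL)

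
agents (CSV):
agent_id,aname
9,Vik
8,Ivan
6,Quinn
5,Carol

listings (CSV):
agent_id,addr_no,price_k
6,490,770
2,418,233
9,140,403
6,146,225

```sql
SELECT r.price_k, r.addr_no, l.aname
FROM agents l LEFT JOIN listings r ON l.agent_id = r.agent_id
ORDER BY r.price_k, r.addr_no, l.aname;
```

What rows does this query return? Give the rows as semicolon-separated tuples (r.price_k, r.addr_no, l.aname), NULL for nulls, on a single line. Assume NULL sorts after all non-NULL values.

(225, 146, Quinn); (403, 140, Vik); (770, 490, Quinn); (NULL, NULL, Carol); (NULL, NULL, Ivan)

LEFT JOIN keeps every row from `agents`; unmatched rows get NULL for `listings`'s columns.
Matching on l.agent_id = r.agent_id.
Matched pairs: 3; unmatched l rows kept: 2.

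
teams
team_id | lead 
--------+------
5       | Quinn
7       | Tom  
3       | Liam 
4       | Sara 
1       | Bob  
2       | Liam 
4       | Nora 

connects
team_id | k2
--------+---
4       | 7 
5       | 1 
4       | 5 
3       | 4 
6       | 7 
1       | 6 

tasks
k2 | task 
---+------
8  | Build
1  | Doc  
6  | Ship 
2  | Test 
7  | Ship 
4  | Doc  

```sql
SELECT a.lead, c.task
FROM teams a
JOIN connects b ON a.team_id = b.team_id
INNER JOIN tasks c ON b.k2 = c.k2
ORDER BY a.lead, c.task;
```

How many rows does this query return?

5

Step 1 — a INNER JOIN b on team_id → 7 row(s).
Then INNER JOIN `tasks c` on k2: keep only rows whose b.k2 appears in c.
Result: 5 row(s).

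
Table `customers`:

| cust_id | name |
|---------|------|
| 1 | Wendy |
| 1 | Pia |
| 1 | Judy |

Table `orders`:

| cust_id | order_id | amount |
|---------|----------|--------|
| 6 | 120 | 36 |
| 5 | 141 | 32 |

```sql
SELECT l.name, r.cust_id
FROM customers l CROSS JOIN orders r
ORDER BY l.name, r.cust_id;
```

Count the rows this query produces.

CROSS JOIN pairs every row of `customers` with every row of `orders`: 3 × 2 = 6 rows.

6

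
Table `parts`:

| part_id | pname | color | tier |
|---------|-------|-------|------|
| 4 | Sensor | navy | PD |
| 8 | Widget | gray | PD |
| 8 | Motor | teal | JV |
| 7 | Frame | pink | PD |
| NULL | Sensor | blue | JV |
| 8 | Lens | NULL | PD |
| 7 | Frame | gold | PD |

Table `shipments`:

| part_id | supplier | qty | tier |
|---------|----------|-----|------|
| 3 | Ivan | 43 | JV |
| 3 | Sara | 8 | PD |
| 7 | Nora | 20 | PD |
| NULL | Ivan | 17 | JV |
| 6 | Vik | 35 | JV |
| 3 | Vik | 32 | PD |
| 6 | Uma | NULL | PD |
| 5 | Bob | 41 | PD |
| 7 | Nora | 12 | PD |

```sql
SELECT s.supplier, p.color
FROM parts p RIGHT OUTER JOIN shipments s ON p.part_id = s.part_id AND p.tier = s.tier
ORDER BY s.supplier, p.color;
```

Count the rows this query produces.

11

RIGHT JOIN keeps every row from `shipments`; unmatched rows get NULL for `parts`'s columns.
Matching on p.part_id = s.part_id AND p.tier = s.tier. A NULL in a compared column never satisfies the condition.
- p row (part_id=4, tier=PD): no match.
- p row (part_id=8, tier=PD): no match.
- p row (part_id=8, tier=JV): no match.
- p row (part_id=7, tier=PD): matches 2 s row(s) → 2 output row(s).
- p row (part_id=NULL, tier=JV): no match.
- p row (part_id=8, tier=PD): no match.
- p row (part_id=7, tier=PD): matches 2 s row(s) → 2 output row(s).
- 7 row(s) from s found no p partner → padded with NULL.
Total: 4 matched + 7 padded = 11 rows.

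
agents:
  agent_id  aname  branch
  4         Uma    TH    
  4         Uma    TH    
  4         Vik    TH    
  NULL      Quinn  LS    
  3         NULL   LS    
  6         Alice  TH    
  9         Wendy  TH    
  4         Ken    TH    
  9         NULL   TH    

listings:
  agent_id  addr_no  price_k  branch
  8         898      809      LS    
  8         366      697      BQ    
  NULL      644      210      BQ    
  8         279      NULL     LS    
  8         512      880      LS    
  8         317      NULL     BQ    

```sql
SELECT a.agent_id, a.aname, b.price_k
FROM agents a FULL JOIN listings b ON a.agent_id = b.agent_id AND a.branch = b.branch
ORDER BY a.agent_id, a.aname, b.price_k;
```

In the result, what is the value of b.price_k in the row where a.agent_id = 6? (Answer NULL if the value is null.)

NULL

FULL OUTER JOIN keeps every row from both sides; unmatched rows get NULL for the other side's columns.
Matching on a.agent_id = b.agent_id AND a.branch = b.branch. A NULL in a compared column never satisfies the condition.
- a row (agent_id=4, branch=TH): no match → kept, b columns NULL.
- a row (agent_id=4, branch=TH): no match → kept, b columns NULL.
- a row (agent_id=4, branch=TH): no match → kept, b columns NULL.
- a row (agent_id=NULL, branch=LS): no match → kept, b columns NULL.
- a row (agent_id=3, branch=LS): no match → kept, b columns NULL.
- a row (agent_id=6, branch=TH): no match → kept, b columns NULL.
- a row (agent_id=9, branch=TH): no match → kept, b columns NULL.
- a row (agent_id=4, branch=TH): no match → kept, b columns NULL.
- a row (agent_id=9, branch=TH): no match → kept, b columns NULL.
- 6 b row(s) had no a match → kept, a columns NULL.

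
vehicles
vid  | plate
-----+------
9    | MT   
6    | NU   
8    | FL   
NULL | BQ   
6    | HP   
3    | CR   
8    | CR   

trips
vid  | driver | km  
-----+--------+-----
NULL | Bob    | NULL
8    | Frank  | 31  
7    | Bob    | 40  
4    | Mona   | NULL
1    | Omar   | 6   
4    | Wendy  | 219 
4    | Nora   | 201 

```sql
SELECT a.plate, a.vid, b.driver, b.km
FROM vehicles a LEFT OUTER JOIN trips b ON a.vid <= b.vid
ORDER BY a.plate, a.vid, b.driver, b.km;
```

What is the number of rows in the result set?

LEFT JOIN keeps every row from `vehicles`; unmatched rows get NULL for `trips`'s columns.
Matching on a.vid <= b.vid. A NULL in a compared column never satisfies the condition.
- a row (vid=9): no match → kept, b columns NULL.
- a row (vid=6): matches 2 b row(s) → 2 output row(s).
- a row (vid=8): matches 1 b row(s) → 1 output row(s).
- a row (vid=NULL): no match → kept, b columns NULL.
- a row (vid=6): matches 2 b row(s) → 2 output row(s).
- a row (vid=3): matches 5 b row(s) → 5 output row(s).
- a row (vid=8): matches 1 b row(s) → 1 output row(s).
Total: 11 matched + 2 padded = 13 rows.

13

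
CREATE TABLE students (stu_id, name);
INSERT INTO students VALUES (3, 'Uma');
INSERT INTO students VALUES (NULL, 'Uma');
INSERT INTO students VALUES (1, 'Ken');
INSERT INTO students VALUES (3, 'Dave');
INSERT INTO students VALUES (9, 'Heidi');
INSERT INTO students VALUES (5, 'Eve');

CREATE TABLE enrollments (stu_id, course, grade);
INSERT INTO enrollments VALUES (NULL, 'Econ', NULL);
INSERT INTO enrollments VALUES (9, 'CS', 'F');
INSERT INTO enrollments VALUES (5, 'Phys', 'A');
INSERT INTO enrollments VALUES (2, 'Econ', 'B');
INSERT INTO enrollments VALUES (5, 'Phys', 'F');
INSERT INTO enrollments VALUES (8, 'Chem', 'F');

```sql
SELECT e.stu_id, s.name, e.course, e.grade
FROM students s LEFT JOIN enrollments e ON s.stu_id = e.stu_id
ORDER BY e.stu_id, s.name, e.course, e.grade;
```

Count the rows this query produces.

7

LEFT JOIN keeps every row from `students`; unmatched rows get NULL for `enrollments`'s columns.
Matching on s.stu_id = e.stu_id. A NULL in a compared column never satisfies the condition.
- s (stu_id=3) has no partner → padded with NULL.
- s (stu_id=NULL) has no partner → padded with NULL.
- s (stu_id=1) has no partner → padded with NULL.
- s (stu_id=3) has no partner → padded with NULL.
- s (stu_id=9) pairs with 1 row(s) of e.
- s (stu_id=5) pairs with 2 row(s) of e.
Total: 3 matched + 4 padded = 7 rows.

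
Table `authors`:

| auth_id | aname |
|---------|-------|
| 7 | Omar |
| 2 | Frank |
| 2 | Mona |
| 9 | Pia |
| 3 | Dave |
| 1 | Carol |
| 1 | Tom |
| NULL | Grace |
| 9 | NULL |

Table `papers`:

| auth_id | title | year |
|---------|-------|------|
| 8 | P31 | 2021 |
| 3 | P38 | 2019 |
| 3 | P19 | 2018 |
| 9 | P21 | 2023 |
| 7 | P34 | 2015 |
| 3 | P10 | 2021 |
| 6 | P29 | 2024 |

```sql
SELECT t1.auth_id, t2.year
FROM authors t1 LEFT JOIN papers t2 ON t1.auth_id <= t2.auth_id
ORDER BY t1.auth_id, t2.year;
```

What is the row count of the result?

41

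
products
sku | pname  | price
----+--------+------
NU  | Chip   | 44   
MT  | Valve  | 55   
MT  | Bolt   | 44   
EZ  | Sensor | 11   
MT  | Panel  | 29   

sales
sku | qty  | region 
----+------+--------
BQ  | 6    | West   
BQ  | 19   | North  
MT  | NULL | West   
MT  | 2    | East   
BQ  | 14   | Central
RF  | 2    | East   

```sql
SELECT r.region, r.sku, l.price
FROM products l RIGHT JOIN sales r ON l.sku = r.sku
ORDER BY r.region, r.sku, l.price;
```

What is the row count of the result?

10

RIGHT JOIN keeps every row from `sales`; unmatched rows get NULL for `products`'s columns.
Matching on l.sku = r.sku.
- sku=NU: no matching r row.
- sku=MT: 2 matching r row(s), so 2 row(s) emitted.
- sku=MT: 2 matching r row(s), so 2 row(s) emitted.
- sku=EZ: no matching r row.
- sku=MT: 2 matching r row(s), so 2 row(s) emitted.
- 4 r row(s) had no l match → kept, l columns NULL.
Total: 6 matched + 4 padded = 10 rows.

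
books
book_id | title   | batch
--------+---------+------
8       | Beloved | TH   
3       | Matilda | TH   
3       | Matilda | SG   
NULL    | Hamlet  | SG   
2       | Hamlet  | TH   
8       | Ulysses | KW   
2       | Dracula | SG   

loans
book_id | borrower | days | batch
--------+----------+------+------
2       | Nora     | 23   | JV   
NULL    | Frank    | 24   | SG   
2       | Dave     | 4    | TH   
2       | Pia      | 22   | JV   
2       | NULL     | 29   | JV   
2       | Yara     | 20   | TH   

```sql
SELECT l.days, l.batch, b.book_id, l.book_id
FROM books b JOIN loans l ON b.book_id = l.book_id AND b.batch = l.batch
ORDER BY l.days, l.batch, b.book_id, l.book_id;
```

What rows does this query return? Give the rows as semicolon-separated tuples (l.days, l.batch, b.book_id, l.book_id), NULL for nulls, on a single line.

(4, TH, 2, 2); (20, TH, 2, 2)

INNER JOIN keeps only pairs where the ON condition holds.
Matching on b.book_id = l.book_id AND b.batch = l.batch. A NULL in a compared column never satisfies the condition.
- b row (book_id=8, batch=TH): no match → dropped.
- b row (book_id=3, batch=TH): no match → dropped.
- b row (book_id=3, batch=SG): no match → dropped.
- b row (book_id=NULL, batch=SG): no match → dropped.
- b row (book_id=2, batch=TH): matches 2 l row(s) → 2 output row(s).
- b row (book_id=8, batch=KW): no match → dropped.
- b row (book_id=2, batch=SG): no match → dropped.
After projecting and ordering:
l.days | l.batch | b.book_id | l.book_id
4 | TH | 2 | 2
20 | TH | 2 | 2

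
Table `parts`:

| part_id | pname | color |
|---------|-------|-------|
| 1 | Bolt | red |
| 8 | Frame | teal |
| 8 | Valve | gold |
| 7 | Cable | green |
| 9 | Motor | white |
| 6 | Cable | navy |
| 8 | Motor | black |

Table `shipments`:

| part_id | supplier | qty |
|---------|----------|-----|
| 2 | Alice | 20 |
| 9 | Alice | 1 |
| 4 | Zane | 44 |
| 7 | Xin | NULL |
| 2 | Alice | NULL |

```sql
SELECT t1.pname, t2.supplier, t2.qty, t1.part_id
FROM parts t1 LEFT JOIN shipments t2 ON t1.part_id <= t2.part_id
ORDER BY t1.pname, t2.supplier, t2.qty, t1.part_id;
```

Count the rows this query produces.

13

LEFT JOIN keeps every row from `parts`; unmatched rows get NULL for `shipments`'s columns.
Matching on t1.part_id <= t2.part_id.
- t1 (part_id=1) pairs with 5 row(s) of t2.
- t1 (part_id=8) pairs with 1 row(s) of t2.
- t1 (part_id=8) pairs with 1 row(s) of t2.
- t1 (part_id=7) pairs with 2 row(s) of t2.
- t1 (part_id=9) pairs with 1 row(s) of t2.
- t1 (part_id=6) pairs with 2 row(s) of t2.
- t1 (part_id=8) pairs with 1 row(s) of t2.
Total: 13 rows.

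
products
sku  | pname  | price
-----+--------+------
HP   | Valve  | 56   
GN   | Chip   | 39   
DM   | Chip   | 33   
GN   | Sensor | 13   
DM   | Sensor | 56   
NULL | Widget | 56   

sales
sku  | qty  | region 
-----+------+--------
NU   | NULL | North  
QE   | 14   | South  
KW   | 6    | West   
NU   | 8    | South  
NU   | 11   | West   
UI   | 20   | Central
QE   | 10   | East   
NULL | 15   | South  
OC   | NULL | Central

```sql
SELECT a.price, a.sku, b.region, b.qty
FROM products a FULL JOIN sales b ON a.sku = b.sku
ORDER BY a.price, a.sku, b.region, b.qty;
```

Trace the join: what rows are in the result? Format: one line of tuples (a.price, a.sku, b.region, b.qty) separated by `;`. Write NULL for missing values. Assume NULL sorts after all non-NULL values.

(13, GN, NULL, NULL); (33, DM, NULL, NULL); (39, GN, NULL, NULL); (56, DM, NULL, NULL); (56, HP, NULL, NULL); (56, NULL, NULL, NULL); (NULL, NULL, Central, 20); (NULL, NULL, Central, NULL); (NULL, NULL, East, 10); (NULL, NULL, North, NULL); (NULL, NULL, South, 8); (NULL, NULL, South, 14); (NULL, NULL, South, 15); (NULL, NULL, West, 6); (NULL, NULL, West, 11)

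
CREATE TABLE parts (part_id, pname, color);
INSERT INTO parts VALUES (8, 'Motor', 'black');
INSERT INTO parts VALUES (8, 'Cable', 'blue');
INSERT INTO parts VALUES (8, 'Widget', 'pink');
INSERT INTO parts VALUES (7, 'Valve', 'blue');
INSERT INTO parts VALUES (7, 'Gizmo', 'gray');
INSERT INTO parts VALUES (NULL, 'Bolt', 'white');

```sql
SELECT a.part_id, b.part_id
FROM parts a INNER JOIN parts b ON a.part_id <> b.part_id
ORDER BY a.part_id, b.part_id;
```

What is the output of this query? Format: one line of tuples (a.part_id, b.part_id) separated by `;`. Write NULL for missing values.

(7, 8); (7, 8); (7, 8); (7, 8); (7, 8); (7, 8); (8, 7); (8, 7); (8, 7); (8, 7); (8, 7); (8, 7)

INNER JOIN keeps only pairs where the ON condition holds.
Matching on a.part_id <> b.part_id. A NULL in a compared column never satisfies the condition.
- part_id=8: 2 matching b row(s), so 2 row(s) emitted.
- part_id=8: 2 matching b row(s), so 2 row(s) emitted.
- part_id=8: 2 matching b row(s), so 2 row(s) emitted.
- part_id=7: 3 matching b row(s), so 3 row(s) emitted.
- part_id=7: 3 matching b row(s), so 3 row(s) emitted.
- part_id=NULL: no matching b row, dropped.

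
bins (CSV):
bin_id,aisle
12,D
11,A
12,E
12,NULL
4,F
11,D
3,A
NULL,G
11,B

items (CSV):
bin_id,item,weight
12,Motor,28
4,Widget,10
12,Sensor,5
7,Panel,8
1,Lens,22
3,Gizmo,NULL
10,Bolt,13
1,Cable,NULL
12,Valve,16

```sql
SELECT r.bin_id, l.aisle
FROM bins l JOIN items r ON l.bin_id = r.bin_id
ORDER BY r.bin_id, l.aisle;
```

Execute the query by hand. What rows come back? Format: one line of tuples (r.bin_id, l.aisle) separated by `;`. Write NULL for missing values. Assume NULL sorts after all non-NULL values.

(3, A); (4, F); (12, D); (12, D); (12, D); (12, E); (12, E); (12, E); (12, NULL); (12, NULL); (12, NULL)

INNER JOIN keeps only pairs where the ON condition holds.
Matching on l.bin_id = r.bin_id. A NULL in a compared column never satisfies the condition.
Matched pairs: 11.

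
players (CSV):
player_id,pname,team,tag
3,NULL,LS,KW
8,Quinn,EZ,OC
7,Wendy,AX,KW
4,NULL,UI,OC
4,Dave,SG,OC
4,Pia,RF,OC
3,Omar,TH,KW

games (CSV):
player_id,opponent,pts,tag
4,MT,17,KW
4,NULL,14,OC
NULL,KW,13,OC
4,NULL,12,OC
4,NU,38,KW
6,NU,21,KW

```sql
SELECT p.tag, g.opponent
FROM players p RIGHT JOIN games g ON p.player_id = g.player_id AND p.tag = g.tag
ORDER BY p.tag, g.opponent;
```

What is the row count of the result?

10

RIGHT JOIN keeps every row from `games`; unmatched rows get NULL for `players`'s columns.
Matching on p.player_id = g.player_id AND p.tag = g.tag. A NULL in a compared column never satisfies the condition.
- p row (player_id=3, tag=KW): no match.
- p row (player_id=8, tag=OC): no match.
- p row (player_id=7, tag=KW): no match.
- p row (player_id=4, tag=OC): matches 2 g row(s) → 2 output row(s).
- p row (player_id=4, tag=OC): matches 2 g row(s) → 2 output row(s).
- p row (player_id=4, tag=OC): matches 2 g row(s) → 2 output row(s).
- p row (player_id=3, tag=KW): no match.
- 4 g row(s) had no p match → kept, p columns NULL.
Total: 6 matched + 4 padded = 10 rows.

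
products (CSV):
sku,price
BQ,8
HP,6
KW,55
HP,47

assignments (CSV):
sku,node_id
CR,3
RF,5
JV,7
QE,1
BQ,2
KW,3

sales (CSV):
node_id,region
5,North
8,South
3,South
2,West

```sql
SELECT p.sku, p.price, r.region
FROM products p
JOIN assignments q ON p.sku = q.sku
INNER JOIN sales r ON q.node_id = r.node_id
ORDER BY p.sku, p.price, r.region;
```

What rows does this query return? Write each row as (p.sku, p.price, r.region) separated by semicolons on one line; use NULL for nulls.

Evaluate left to right. First `products p INNER JOIN assignments q` on sku: 2 row(s).
Then INNER JOIN `sales r` on node_id: keep only rows whose q.node_id appears in r.

(BQ, 8, West); (KW, 55, South)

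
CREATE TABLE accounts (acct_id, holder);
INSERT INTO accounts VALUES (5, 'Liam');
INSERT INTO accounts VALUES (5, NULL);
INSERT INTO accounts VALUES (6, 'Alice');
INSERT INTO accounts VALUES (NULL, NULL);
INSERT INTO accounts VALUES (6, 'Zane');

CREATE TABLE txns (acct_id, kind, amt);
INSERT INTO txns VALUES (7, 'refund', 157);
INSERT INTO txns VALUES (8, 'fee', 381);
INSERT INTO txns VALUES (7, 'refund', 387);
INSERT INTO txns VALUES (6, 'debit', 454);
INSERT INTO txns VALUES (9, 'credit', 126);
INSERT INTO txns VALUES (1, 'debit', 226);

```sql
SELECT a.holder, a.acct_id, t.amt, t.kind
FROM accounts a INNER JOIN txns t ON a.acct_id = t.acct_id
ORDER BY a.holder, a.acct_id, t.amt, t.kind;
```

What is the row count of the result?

INNER JOIN keeps only pairs where the ON condition holds.
Matching on a.acct_id = t.acct_id. A NULL in a compared column never satisfies the condition.
- a row (acct_id=5): no match → dropped.
- a row (acct_id=5): no match → dropped.
- a row (acct_id=6): matches 1 t row(s) → 1 output row(s).
- a row (acct_id=NULL): no match → dropped.
- a row (acct_id=6): matches 1 t row(s) → 1 output row(s).
Total: 2 rows.

2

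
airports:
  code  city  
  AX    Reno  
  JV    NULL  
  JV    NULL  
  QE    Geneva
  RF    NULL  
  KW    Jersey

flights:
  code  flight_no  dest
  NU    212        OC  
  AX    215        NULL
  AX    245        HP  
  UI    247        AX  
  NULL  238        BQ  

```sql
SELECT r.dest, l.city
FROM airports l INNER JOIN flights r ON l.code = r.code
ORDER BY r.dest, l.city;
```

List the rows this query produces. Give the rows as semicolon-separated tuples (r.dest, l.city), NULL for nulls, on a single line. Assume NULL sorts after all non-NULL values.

INNER JOIN keeps only pairs where the ON condition holds.
Matching on l.code = r.code. A NULL in a compared column never satisfies the condition.
- l (code=AX) pairs with 2 row(s) of r.
- l (code=JV) has no partner → excluded.
- l (code=JV) has no partner → excluded.
- l (code=QE) has no partner → excluded.
- l (code=RF) has no partner → excluded.
- l (code=KW) has no partner → excluded.
After projecting and ordering:
r.dest | l.city
HP | Reno
NULL | Reno

(HP, Reno); (NULL, Reno)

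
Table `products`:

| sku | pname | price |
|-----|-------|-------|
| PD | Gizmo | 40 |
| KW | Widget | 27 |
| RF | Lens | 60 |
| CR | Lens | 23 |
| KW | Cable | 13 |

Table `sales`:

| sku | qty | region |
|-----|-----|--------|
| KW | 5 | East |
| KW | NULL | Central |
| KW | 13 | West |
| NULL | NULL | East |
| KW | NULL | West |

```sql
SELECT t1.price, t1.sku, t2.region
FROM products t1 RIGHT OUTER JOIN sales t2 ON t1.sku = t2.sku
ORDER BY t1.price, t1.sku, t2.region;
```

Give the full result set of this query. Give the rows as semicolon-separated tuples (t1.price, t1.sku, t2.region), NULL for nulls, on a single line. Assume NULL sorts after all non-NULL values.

(13, KW, Central); (13, KW, East); (13, KW, West); (13, KW, West); (27, KW, Central); (27, KW, East); (27, KW, West); (27, KW, West); (NULL, NULL, East)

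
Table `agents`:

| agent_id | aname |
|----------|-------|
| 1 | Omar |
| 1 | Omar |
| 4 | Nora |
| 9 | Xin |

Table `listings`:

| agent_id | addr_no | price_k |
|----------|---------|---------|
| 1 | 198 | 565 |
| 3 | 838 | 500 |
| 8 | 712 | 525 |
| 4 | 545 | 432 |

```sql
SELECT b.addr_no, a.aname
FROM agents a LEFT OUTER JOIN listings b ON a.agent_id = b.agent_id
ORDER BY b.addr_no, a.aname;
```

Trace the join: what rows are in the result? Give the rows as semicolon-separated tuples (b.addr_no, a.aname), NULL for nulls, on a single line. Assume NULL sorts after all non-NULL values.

(198, Omar); (198, Omar); (545, Nora); (NULL, Xin)

LEFT JOIN keeps every row from `agents`; unmatched rows get NULL for `listings`'s columns.
Matching on a.agent_id = b.agent_id.
- a row (agent_id=1): matches 1 b row(s) → 1 output row(s).
- a row (agent_id=1): matches 1 b row(s) → 1 output row(s).
- a row (agent_id=4): matches 1 b row(s) → 1 output row(s).
- a row (agent_id=9): no match → kept, b columns NULL.
After projecting and ordering:
b.addr_no | a.aname
198 | Omar
198 | Omar
545 | Nora
NULL | Xin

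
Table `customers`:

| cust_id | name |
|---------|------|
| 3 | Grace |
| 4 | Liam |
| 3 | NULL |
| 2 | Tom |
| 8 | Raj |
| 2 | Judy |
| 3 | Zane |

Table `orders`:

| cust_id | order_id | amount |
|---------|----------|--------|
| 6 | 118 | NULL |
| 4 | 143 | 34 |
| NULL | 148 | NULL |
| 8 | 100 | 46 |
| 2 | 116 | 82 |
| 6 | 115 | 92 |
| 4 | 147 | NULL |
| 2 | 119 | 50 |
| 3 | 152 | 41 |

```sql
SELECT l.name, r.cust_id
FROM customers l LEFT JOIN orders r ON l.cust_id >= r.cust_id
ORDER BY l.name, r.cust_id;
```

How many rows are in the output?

LEFT JOIN keeps every row from `customers`; unmatched rows get NULL for `orders`'s columns.
Matching on l.cust_id >= r.cust_id. A NULL in a compared column never satisfies the condition.
- cust_id=3: 3 matching r row(s), so 3 row(s) emitted.
- cust_id=4: 5 matching r row(s), so 5 row(s) emitted.
- cust_id=3: 3 matching r row(s), so 3 row(s) emitted.
- cust_id=2: 2 matching r row(s), so 2 row(s) emitted.
- cust_id=8: 8 matching r row(s), so 8 row(s) emitted.
- cust_id=2: 2 matching r row(s), so 2 row(s) emitted.
- cust_id=3: 3 matching r row(s), so 3 row(s) emitted.
Total: 26 rows.

26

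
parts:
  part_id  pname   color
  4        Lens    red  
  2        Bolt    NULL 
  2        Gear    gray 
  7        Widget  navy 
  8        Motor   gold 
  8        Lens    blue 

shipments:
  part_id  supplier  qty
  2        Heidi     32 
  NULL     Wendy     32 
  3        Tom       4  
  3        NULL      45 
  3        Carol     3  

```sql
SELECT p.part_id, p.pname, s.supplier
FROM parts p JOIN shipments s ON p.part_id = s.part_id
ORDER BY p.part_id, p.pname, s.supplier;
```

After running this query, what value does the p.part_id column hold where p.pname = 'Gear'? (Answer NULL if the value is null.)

2

INNER JOIN keeps only pairs where the ON condition holds.
Matching on p.part_id = s.part_id. A NULL in a compared column never satisfies the condition.
- part_id=4: no matching s row, dropped.
- part_id=2: 1 matching s row(s), so 1 row(s) emitted.
- part_id=2: 1 matching s row(s), so 1 row(s) emitted.
- part_id=7: no matching s row, dropped.
- part_id=8: no matching s row, dropped.
- part_id=8: no matching s row, dropped.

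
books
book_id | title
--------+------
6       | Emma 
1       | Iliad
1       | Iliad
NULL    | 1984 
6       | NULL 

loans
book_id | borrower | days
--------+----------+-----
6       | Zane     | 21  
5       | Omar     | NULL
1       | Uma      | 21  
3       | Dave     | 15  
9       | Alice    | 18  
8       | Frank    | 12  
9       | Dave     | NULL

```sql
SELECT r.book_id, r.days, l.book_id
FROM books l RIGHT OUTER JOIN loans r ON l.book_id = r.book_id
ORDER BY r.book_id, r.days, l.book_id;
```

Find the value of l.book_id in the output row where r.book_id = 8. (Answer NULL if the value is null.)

NULL

RIGHT JOIN keeps every row from `loans`; unmatched rows get NULL for `books`'s columns.
Matching on l.book_id = r.book_id. A NULL in a compared column never satisfies the condition.
Matched pairs: 4; unmatched r rows kept: 5.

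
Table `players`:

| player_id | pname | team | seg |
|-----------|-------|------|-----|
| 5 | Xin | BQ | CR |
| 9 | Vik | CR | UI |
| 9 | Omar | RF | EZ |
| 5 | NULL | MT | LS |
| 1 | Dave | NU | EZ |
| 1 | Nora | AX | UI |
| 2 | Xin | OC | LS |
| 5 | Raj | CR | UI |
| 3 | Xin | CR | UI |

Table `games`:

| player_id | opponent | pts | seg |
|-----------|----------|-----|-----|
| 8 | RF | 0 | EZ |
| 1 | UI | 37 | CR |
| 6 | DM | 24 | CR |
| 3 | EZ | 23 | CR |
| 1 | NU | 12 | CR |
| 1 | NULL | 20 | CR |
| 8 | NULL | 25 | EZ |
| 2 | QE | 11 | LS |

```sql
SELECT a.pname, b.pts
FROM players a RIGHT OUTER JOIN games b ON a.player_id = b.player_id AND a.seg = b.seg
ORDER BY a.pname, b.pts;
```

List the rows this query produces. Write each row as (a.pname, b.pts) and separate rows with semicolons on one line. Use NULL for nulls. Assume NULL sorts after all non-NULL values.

RIGHT JOIN keeps every row from `games`; unmatched rows get NULL for `players`'s columns.
Matching on a.player_id = b.player_id AND a.seg = b.seg.
Matched pairs: 1; unmatched b rows kept: 7.

(Xin, 11); (NULL, 0); (NULL, 12); (NULL, 20); (NULL, 23); (NULL, 24); (NULL, 25); (NULL, 37)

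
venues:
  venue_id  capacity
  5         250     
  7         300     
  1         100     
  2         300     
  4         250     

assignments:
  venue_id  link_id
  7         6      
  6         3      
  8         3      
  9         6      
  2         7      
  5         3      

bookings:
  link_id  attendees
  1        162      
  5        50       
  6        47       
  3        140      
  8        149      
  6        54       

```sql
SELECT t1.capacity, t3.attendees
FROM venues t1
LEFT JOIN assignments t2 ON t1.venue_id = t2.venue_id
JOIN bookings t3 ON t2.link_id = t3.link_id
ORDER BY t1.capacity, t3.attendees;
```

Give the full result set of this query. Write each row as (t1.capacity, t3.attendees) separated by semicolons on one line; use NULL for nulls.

(250, 140); (300, 47); (300, 54)

Evaluate left to right. First `venues t1 LEFT JOIN assignments t2` on venue_id: 5 row(s).
Then INNER JOIN `bookings t3` on link_id: keep only rows whose t2.link_id appears in t3.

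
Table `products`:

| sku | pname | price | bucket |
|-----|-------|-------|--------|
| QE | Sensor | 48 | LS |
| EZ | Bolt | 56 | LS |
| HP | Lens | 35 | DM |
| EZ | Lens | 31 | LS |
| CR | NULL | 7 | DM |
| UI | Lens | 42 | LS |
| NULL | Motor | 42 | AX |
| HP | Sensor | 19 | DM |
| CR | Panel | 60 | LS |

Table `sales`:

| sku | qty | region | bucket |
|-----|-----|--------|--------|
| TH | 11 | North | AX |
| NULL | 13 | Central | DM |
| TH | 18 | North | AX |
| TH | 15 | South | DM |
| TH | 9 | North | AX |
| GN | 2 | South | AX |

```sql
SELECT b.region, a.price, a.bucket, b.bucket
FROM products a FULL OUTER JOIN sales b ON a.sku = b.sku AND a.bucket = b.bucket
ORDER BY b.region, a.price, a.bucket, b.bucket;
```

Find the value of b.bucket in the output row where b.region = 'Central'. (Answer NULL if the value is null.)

DM

FULL OUTER JOIN keeps every row from both sides; unmatched rows get NULL for the other side's columns.
Matching on a.sku = b.sku AND a.bucket = b.bucket. A NULL in a compared column never satisfies the condition.
Matched pairs: 0; unmatched a rows kept: 9; unmatched b rows kept: 6.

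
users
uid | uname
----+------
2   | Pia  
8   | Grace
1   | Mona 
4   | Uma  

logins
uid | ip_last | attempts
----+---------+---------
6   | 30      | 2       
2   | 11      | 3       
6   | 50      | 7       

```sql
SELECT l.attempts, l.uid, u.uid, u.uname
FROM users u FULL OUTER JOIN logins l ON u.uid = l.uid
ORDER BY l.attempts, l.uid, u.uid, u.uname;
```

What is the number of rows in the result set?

FULL OUTER JOIN keeps every row from both sides; unmatched rows get NULL for the other side's columns.
Matching on u.uid = l.uid.
- uid=2: 1 matching l row(s), so 1 row(s) emitted.
- uid=8: no l row matches, row kept with l columns NULL.
- uid=1: no l row matches, row kept with l columns NULL.
- uid=4: no l row matches, row kept with l columns NULL.
- 2 l row(s) had no u match → kept, u columns NULL.
Total: 1 matched + 5 padded = 6 rows.

6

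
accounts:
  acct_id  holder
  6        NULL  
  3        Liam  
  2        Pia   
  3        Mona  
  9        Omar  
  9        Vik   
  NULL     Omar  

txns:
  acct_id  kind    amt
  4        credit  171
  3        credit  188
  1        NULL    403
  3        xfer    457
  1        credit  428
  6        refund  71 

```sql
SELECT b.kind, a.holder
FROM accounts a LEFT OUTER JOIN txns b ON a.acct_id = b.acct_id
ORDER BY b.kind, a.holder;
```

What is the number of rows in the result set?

LEFT JOIN keeps every row from `accounts`; unmatched rows get NULL for `txns`'s columns.
Matching on a.acct_id = b.acct_id. A NULL in a compared column never satisfies the condition.
Matched pairs: 5; unmatched a rows kept: 4.
Total: 5 matched + 4 padded = 9 rows.

9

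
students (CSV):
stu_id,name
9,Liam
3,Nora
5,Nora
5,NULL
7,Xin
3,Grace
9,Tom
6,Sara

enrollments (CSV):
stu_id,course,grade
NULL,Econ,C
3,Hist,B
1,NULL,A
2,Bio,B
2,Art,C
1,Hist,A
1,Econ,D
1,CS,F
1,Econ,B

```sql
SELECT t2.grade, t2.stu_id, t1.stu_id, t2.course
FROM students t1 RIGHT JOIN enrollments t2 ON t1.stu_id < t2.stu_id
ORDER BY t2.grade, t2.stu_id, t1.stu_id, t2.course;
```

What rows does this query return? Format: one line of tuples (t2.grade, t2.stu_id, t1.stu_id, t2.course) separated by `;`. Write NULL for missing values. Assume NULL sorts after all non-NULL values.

(A, 1, NULL, Hist); (A, 1, NULL, NULL); (B, 1, NULL, Econ); (B, 2, NULL, Bio); (B, 3, NULL, Hist); (C, 2, NULL, Art); (C, NULL, NULL, Econ); (D, 1, NULL, Econ); (F, 1, NULL, CS)

RIGHT JOIN keeps every row from `enrollments`; unmatched rows get NULL for `students`'s columns.
Matching on t1.stu_id < t2.stu_id. A NULL in a compared column never satisfies the condition.
Matched pairs: 0; unmatched t2 rows kept: 9.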